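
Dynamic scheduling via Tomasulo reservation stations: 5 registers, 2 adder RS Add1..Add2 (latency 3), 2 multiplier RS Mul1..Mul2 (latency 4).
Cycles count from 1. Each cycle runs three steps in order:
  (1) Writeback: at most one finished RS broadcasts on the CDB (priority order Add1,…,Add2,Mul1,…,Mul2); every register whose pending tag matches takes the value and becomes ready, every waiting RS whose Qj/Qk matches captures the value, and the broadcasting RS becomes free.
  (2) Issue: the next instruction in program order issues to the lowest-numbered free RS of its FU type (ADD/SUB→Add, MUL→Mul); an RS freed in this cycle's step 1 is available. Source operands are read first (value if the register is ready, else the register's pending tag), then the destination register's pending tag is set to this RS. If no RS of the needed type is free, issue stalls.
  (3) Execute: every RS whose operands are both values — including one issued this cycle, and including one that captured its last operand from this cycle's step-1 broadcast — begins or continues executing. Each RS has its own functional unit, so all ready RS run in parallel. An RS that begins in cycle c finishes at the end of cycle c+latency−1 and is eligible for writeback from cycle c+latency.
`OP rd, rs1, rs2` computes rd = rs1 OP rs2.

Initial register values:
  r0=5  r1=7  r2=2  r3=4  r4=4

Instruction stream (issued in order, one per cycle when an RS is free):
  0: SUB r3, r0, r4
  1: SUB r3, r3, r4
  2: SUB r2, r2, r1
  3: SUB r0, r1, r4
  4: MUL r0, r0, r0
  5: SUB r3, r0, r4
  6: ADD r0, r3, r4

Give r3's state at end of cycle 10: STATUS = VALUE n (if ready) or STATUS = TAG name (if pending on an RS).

STATUS = TAG Add2

cycle 1: issue SUB r3<-Add1 // r0:5,r1:7,r2:2,r3:Add1,r4:4
cycle 2: issue SUB r3<-Add2 // r0:5,r1:7,r2:2,r3:Add2,r4:4
cycle 3: stall // r0:5,r1:7,r2:2,r3:Add2,r4:4
cycle 4: CDB Add1=1; issue SUB r2<-Add1 // r0:5,r1:7,r2:Add1,r3:Add2,r4:4
cycle 5: stall // r0:5,r1:7,r2:Add1,r3:Add2,r4:4
cycle 6: stall // r0:5,r1:7,r2:Add1,r3:Add2,r4:4
cycle 7: CDB Add1=-5; issue SUB r0<-Add1 // r0:Add1,r1:7,r2:-5,r3:Add2,r4:4
cycle 8: CDB Add2=-3; issue MUL r0<-Mul1 // r0:Mul1,r1:7,r2:-5,r3:-3,r4:4
cycle 9: issue SUB r3<-Add2 // r0:Mul1,r1:7,r2:-5,r3:Add2,r4:4
cycle 10: CDB Add1=3; issue ADD r0<-Add1 // r0:Add1,r1:7,r2:-5,r3:Add2,r4:4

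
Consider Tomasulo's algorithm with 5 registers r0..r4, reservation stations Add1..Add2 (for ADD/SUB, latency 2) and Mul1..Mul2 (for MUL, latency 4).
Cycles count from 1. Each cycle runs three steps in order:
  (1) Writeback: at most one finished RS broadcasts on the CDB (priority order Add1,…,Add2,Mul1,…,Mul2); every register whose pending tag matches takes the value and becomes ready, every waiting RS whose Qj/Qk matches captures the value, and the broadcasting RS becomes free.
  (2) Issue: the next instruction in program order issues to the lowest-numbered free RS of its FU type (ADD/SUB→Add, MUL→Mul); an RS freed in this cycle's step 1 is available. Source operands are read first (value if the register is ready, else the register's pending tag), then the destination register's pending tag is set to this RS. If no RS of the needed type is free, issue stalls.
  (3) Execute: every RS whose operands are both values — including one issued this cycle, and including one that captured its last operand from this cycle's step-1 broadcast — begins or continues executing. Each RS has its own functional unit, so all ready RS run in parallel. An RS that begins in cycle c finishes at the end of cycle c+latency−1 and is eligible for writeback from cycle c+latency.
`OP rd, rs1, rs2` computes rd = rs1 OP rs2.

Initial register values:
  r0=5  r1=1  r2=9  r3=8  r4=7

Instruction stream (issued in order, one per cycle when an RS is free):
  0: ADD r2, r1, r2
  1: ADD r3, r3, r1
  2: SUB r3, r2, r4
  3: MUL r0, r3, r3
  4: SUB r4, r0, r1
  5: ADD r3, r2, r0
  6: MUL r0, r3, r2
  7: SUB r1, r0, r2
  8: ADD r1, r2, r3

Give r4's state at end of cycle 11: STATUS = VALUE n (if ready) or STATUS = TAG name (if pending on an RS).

c1: issue ADD r2<-Add1 | r0:5,r1:1,r2:Add1,r3:8,r4:7
c2: issue ADD r3<-Add2 | r0:5,r1:1,r2:Add1,r3:Add2,r4:7
c3: CDB Add1=10; issue SUB r3<-Add1 | r0:5,r1:1,r2:10,r3:Add1,r4:7
c4: CDB Add2=9; issue MUL r0<-Mul1 | r0:Mul1,r1:1,r2:10,r3:Add1,r4:7
c5: CDB Add1=3; issue SUB r4<-Add1 | r0:Mul1,r1:1,r2:10,r3:3,r4:Add1
c6: issue ADD r3<-Add2 | r0:Mul1,r1:1,r2:10,r3:Add2,r4:Add1
c7: issue MUL r0<-Mul2 | r0:Mul2,r1:1,r2:10,r3:Add2,r4:Add1
c8: stall | r0:Mul2,r1:1,r2:10,r3:Add2,r4:Add1
c9: CDB Mul1=9; stall | r0:Mul2,r1:1,r2:10,r3:Add2,r4:Add1
c10: stall | r0:Mul2,r1:1,r2:10,r3:Add2,r4:Add1
c11: CDB Add1=8; issue SUB r1<-Add1 | r0:Mul2,r1:Add1,r2:10,r3:Add2,r4:8

STATUS = VALUE 8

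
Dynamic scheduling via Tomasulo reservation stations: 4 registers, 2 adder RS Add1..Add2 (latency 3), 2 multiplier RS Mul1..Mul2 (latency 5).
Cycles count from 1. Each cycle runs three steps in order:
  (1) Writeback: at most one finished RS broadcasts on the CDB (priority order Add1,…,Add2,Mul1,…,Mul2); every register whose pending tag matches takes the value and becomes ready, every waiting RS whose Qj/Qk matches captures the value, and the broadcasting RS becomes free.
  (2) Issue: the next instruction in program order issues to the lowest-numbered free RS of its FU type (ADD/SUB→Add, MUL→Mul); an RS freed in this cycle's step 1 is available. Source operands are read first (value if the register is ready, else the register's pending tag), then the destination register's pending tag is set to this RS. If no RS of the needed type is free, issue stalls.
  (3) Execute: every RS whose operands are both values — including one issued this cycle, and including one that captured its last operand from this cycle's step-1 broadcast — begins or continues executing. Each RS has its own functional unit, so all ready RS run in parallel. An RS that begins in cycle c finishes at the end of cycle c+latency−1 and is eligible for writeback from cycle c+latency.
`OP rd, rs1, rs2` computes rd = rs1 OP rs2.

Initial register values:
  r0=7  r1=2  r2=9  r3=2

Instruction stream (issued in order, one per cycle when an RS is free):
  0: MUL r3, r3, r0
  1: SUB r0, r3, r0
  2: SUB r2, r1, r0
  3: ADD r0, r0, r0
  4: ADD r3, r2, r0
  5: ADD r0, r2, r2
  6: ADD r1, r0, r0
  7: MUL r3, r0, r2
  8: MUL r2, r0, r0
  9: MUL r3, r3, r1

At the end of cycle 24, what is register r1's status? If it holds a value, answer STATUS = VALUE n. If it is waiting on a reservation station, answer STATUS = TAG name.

  c1: issue MUL r3<-Mul1  regs: r0:7,r1:2,r2:9,r3:Mul1
  c2: issue SUB r0<-Add1  regs: r0:Add1,r1:2,r2:9,r3:Mul1
  c3: issue SUB r2<-Add2  regs: r0:Add1,r1:2,r2:Add2,r3:Mul1
  c4: stall  regs: r0:Add1,r1:2,r2:Add2,r3:Mul1
  c5: stall  regs: r0:Add1,r1:2,r2:Add2,r3:Mul1
  c6: CDB Mul1=14; stall  regs: r0:Add1,r1:2,r2:Add2,r3:14
  c7: stall  regs: r0:Add1,r1:2,r2:Add2,r3:14
  c8: stall  regs: r0:Add1,r1:2,r2:Add2,r3:14
  c9: CDB Add1=7; issue ADD r0<-Add1  regs: r0:Add1,r1:2,r2:Add2,r3:14
  c10: stall  regs: r0:Add1,r1:2,r2:Add2,r3:14
  c11: stall  regs: r0:Add1,r1:2,r2:Add2,r3:14
  c12: CDB Add1=14; issue ADD r3<-Add1  regs: r0:14,r1:2,r2:Add2,r3:Add1
  c13: CDB Add2=-5; issue ADD r0<-Add2  regs: r0:Add2,r1:2,r2:-5,r3:Add1
  c14: stall  regs: r0:Add2,r1:2,r2:-5,r3:Add1
  c15: stall  regs: r0:Add2,r1:2,r2:-5,r3:Add1
  c16: CDB Add1=9; issue ADD r1<-Add1  regs: r0:Add2,r1:Add1,r2:-5,r3:9
  c17: CDB Add2=-10; issue MUL r3<-Mul1  regs: r0:-10,r1:Add1,r2:-5,r3:Mul1
  c18: issue MUL r2<-Mul2  regs: r0:-10,r1:Add1,r2:Mul2,r3:Mul1
  c19: stall  regs: r0:-10,r1:Add1,r2:Mul2,r3:Mul1
  c20: CDB Add1=-20; stall  regs: r0:-10,r1:-20,r2:Mul2,r3:Mul1
  c21: stall  regs: r0:-10,r1:-20,r2:Mul2,r3:Mul1
  c22: CDB Mul1=50; issue MUL r3<-Mul1  regs: r0:-10,r1:-20,r2:Mul2,r3:Mul1
  c23: CDB Mul2=100  regs: r0:-10,r1:-20,r2:100,r3:Mul1
  c24: -  regs: r0:-10,r1:-20,r2:100,r3:Mul1

STATUS = VALUE -20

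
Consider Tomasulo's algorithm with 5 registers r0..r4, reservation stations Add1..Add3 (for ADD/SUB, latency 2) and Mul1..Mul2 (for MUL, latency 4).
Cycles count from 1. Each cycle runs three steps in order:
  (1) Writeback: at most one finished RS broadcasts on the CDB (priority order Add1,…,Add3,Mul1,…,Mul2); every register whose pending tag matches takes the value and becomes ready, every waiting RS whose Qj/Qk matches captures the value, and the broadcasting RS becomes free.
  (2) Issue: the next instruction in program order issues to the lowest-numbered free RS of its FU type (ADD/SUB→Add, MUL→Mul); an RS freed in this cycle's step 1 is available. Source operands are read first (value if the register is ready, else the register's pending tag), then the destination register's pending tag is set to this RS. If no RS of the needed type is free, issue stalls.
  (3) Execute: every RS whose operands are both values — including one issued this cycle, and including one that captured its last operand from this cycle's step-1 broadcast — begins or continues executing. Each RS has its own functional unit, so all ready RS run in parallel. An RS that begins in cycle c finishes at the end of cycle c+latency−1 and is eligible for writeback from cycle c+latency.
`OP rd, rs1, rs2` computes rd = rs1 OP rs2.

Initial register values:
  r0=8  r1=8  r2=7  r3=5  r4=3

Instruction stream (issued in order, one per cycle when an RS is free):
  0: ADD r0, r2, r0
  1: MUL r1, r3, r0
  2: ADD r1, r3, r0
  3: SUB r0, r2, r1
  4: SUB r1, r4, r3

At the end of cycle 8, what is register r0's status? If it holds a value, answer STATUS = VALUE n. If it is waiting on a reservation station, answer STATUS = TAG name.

STATUS = VALUE -13

c1: issue ADD r0<-Add1 | r0:Add1,r1:8,r2:7,r3:5,r4:3
c2: issue MUL r1<-Mul1 | r0:Add1,r1:Mul1,r2:7,r3:5,r4:3
c3: CDB Add1=15; issue ADD r1<-Add1 | r0:15,r1:Add1,r2:7,r3:5,r4:3
c4: issue SUB r0<-Add2 | r0:Add2,r1:Add1,r2:7,r3:5,r4:3
c5: CDB Add1=20; issue SUB r1<-Add1 | r0:Add2,r1:Add1,r2:7,r3:5,r4:3
c6: - | r0:Add2,r1:Add1,r2:7,r3:5,r4:3
c7: CDB Add1=-2 | r0:Add2,r1:-2,r2:7,r3:5,r4:3
c8: CDB Add2=-13 | r0:-13,r1:-2,r2:7,r3:5,r4:3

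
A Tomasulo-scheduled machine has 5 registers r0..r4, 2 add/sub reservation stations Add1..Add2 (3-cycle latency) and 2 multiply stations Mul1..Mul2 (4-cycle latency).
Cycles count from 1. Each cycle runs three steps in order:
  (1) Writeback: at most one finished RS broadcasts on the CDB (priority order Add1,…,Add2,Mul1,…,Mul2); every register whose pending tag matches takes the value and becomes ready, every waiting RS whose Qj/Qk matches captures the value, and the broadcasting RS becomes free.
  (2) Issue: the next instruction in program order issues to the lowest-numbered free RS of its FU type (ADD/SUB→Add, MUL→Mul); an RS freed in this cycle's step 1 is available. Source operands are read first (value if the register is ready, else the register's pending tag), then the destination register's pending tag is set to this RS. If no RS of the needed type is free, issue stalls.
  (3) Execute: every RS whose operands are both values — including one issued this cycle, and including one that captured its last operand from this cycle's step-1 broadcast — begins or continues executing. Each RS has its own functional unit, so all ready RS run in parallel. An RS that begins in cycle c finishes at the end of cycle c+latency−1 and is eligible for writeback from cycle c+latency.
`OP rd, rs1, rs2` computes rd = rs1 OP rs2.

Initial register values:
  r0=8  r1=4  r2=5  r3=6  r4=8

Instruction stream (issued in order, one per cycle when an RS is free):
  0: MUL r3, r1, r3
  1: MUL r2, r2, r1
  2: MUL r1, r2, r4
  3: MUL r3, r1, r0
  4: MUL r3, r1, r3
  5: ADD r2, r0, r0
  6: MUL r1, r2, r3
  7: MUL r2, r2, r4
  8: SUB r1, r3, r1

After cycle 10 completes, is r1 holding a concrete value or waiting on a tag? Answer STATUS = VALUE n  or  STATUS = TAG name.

STATUS = VALUE 160

c1: issue MUL r3<-Mul1 | r0:8,r1:4,r2:5,r3:Mul1,r4:8
c2: issue MUL r2<-Mul2 | r0:8,r1:4,r2:Mul2,r3:Mul1,r4:8
c3: stall | r0:8,r1:4,r2:Mul2,r3:Mul1,r4:8
c4: stall | r0:8,r1:4,r2:Mul2,r3:Mul1,r4:8
c5: CDB Mul1=24; issue MUL r1<-Mul1 | r0:8,r1:Mul1,r2:Mul2,r3:24,r4:8
c6: CDB Mul2=20; issue MUL r3<-Mul2 | r0:8,r1:Mul1,r2:20,r3:Mul2,r4:8
c7: stall | r0:8,r1:Mul1,r2:20,r3:Mul2,r4:8
c8: stall | r0:8,r1:Mul1,r2:20,r3:Mul2,r4:8
c9: stall | r0:8,r1:Mul1,r2:20,r3:Mul2,r4:8
c10: CDB Mul1=160; issue MUL r3<-Mul1 | r0:8,r1:160,r2:20,r3:Mul1,r4:8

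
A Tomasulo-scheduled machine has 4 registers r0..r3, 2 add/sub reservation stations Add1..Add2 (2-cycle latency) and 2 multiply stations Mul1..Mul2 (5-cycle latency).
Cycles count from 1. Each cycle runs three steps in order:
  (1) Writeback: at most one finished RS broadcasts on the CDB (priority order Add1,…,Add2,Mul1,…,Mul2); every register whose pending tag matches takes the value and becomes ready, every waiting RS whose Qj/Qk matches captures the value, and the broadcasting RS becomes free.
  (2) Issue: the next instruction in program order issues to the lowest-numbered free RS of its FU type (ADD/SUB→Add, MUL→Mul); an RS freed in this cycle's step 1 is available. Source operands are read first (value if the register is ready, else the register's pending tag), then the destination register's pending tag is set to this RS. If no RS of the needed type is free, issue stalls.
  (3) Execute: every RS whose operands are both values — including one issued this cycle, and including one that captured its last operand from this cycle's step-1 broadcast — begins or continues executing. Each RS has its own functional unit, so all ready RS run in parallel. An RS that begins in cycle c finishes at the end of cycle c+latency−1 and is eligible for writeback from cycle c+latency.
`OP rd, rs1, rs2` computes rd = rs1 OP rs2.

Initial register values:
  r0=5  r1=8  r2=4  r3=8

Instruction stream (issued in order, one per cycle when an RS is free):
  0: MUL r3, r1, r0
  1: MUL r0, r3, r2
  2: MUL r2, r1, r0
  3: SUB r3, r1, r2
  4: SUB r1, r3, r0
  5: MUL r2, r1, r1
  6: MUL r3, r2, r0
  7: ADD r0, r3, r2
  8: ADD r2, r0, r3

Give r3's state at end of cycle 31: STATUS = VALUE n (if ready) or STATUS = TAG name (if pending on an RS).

c1: issue MUL r3<-Mul1 | r0:5,r1:8,r2:4,r3:Mul1
c2: issue MUL r0<-Mul2 | r0:Mul2,r1:8,r2:4,r3:Mul1
c3: stall | r0:Mul2,r1:8,r2:4,r3:Mul1
c4: stall | r0:Mul2,r1:8,r2:4,r3:Mul1
c5: stall | r0:Mul2,r1:8,r2:4,r3:Mul1
c6: CDB Mul1=40; issue MUL r2<-Mul1 | r0:Mul2,r1:8,r2:Mul1,r3:40
c7: issue SUB r3<-Add1 | r0:Mul2,r1:8,r2:Mul1,r3:Add1
c8: issue SUB r1<-Add2 | r0:Mul2,r1:Add2,r2:Mul1,r3:Add1
c9: stall | r0:Mul2,r1:Add2,r2:Mul1,r3:Add1
c10: stall | r0:Mul2,r1:Add2,r2:Mul1,r3:Add1
c11: CDB Mul2=160; issue MUL r2<-Mul2 | r0:160,r1:Add2,r2:Mul2,r3:Add1
c12: stall | r0:160,r1:Add2,r2:Mul2,r3:Add1
c13: stall | r0:160,r1:Add2,r2:Mul2,r3:Add1
c14: stall | r0:160,r1:Add2,r2:Mul2,r3:Add1
c15: stall | r0:160,r1:Add2,r2:Mul2,r3:Add1
c16: CDB Mul1=1280; issue MUL r3<-Mul1 | r0:160,r1:Add2,r2:Mul2,r3:Mul1
c17: stall | r0:160,r1:Add2,r2:Mul2,r3:Mul1
c18: CDB Add1=-1272; issue ADD r0<-Add1 | r0:Add1,r1:Add2,r2:Mul2,r3:Mul1
c19: stall | r0:Add1,r1:Add2,r2:Mul2,r3:Mul1
c20: CDB Add2=-1432; issue ADD r2<-Add2 | r0:Add1,r1:-1432,r2:Add2,r3:Mul1
c21: - | r0:Add1,r1:-1432,r2:Add2,r3:Mul1
c22: - | r0:Add1,r1:-1432,r2:Add2,r3:Mul1
c23: - | r0:Add1,r1:-1432,r2:Add2,r3:Mul1
c24: - | r0:Add1,r1:-1432,r2:Add2,r3:Mul1
c25: CDB Mul2=2050624 | r0:Add1,r1:-1432,r2:Add2,r3:Mul1
c26: - | r0:Add1,r1:-1432,r2:Add2,r3:Mul1
c27: - | r0:Add1,r1:-1432,r2:Add2,r3:Mul1
c28: - | r0:Add1,r1:-1432,r2:Add2,r3:Mul1
c29: - | r0:Add1,r1:-1432,r2:Add2,r3:Mul1
c30: CDB Mul1=328099840 | r0:Add1,r1:-1432,r2:Add2,r3:328099840
c31: - | r0:Add1,r1:-1432,r2:Add2,r3:328099840

STATUS = VALUE 328099840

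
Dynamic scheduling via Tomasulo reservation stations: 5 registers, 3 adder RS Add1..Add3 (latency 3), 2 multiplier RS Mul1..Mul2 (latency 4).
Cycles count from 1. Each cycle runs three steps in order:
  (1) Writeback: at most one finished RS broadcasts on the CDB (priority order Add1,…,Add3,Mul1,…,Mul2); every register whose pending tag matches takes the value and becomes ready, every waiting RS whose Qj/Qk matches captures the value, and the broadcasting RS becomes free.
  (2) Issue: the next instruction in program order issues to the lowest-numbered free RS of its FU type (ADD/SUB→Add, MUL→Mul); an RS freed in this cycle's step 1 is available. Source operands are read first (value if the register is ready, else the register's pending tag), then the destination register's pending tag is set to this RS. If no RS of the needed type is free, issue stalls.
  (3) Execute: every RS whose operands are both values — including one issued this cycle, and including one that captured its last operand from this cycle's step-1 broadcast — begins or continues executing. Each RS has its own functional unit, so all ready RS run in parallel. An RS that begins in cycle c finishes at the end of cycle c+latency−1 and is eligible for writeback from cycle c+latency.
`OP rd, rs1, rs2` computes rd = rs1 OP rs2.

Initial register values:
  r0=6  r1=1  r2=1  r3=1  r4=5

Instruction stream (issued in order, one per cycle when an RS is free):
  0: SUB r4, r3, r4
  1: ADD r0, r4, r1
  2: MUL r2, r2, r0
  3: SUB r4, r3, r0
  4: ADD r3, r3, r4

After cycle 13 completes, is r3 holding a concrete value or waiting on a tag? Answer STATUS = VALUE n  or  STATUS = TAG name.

STATUS = VALUE 5

cycle 1: issue SUB r4<-Add1 // r0:6,r1:1,r2:1,r3:1,r4:Add1
cycle 2: issue ADD r0<-Add2 // r0:Add2,r1:1,r2:1,r3:1,r4:Add1
cycle 3: issue MUL r2<-Mul1 // r0:Add2,r1:1,r2:Mul1,r3:1,r4:Add1
cycle 4: CDB Add1=-4; issue SUB r4<-Add1 // r0:Add2,r1:1,r2:Mul1,r3:1,r4:Add1
cycle 5: issue ADD r3<-Add3 // r0:Add2,r1:1,r2:Mul1,r3:Add3,r4:Add1
cycle 6: - // r0:Add2,r1:1,r2:Mul1,r3:Add3,r4:Add1
cycle 7: CDB Add2=-3 // r0:-3,r1:1,r2:Mul1,r3:Add3,r4:Add1
cycle 8: - // r0:-3,r1:1,r2:Mul1,r3:Add3,r4:Add1
cycle 9: - // r0:-3,r1:1,r2:Mul1,r3:Add3,r4:Add1
cycle 10: CDB Add1=4 // r0:-3,r1:1,r2:Mul1,r3:Add3,r4:4
cycle 11: CDB Mul1=-3 // r0:-3,r1:1,r2:-3,r3:Add3,r4:4
cycle 12: - // r0:-3,r1:1,r2:-3,r3:Add3,r4:4
cycle 13: CDB Add3=5 // r0:-3,r1:1,r2:-3,r3:5,r4:4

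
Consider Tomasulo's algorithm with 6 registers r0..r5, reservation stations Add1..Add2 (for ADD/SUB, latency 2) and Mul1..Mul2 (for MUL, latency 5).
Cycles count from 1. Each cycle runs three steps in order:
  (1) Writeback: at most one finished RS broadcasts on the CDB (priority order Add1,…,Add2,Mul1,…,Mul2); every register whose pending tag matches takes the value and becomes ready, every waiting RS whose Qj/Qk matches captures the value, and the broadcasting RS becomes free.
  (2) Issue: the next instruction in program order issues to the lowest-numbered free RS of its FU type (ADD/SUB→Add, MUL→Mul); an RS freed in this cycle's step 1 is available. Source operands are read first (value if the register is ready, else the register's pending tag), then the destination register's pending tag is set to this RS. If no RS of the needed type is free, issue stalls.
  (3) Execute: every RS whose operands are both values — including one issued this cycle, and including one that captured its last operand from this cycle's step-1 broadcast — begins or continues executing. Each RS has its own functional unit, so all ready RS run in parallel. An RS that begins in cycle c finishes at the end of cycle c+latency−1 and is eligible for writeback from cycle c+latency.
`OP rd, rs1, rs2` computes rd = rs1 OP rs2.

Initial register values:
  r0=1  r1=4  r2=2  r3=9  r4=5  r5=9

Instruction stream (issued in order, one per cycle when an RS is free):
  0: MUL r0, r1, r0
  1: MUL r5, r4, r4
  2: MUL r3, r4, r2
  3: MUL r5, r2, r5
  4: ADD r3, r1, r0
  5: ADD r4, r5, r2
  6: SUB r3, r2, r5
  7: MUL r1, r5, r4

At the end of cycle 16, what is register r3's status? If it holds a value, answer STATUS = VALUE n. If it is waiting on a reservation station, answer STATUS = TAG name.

cycle 1: issue MUL r0<-Mul1 // r0:Mul1,r1:4,r2:2,r3:9,r4:5,r5:9
cycle 2: issue MUL r5<-Mul2 // r0:Mul1,r1:4,r2:2,r3:9,r4:5,r5:Mul2
cycle 3: stall // r0:Mul1,r1:4,r2:2,r3:9,r4:5,r5:Mul2
cycle 4: stall // r0:Mul1,r1:4,r2:2,r3:9,r4:5,r5:Mul2
cycle 5: stall // r0:Mul1,r1:4,r2:2,r3:9,r4:5,r5:Mul2
cycle 6: CDB Mul1=4; issue MUL r3<-Mul1 // r0:4,r1:4,r2:2,r3:Mul1,r4:5,r5:Mul2
cycle 7: CDB Mul2=25; issue MUL r5<-Mul2 // r0:4,r1:4,r2:2,r3:Mul1,r4:5,r5:Mul2
cycle 8: issue ADD r3<-Add1 // r0:4,r1:4,r2:2,r3:Add1,r4:5,r5:Mul2
cycle 9: issue ADD r4<-Add2 // r0:4,r1:4,r2:2,r3:Add1,r4:Add2,r5:Mul2
cycle 10: CDB Add1=8; issue SUB r3<-Add1 // r0:4,r1:4,r2:2,r3:Add1,r4:Add2,r5:Mul2
cycle 11: CDB Mul1=10; issue MUL r1<-Mul1 // r0:4,r1:Mul1,r2:2,r3:Add1,r4:Add2,r5:Mul2
cycle 12: CDB Mul2=50 // r0:4,r1:Mul1,r2:2,r3:Add1,r4:Add2,r5:50
cycle 13: - // r0:4,r1:Mul1,r2:2,r3:Add1,r4:Add2,r5:50
cycle 14: CDB Add1=-48 // r0:4,r1:Mul1,r2:2,r3:-48,r4:Add2,r5:50
cycle 15: CDB Add2=52 // r0:4,r1:Mul1,r2:2,r3:-48,r4:52,r5:50
cycle 16: - // r0:4,r1:Mul1,r2:2,r3:-48,r4:52,r5:50

STATUS = VALUE -48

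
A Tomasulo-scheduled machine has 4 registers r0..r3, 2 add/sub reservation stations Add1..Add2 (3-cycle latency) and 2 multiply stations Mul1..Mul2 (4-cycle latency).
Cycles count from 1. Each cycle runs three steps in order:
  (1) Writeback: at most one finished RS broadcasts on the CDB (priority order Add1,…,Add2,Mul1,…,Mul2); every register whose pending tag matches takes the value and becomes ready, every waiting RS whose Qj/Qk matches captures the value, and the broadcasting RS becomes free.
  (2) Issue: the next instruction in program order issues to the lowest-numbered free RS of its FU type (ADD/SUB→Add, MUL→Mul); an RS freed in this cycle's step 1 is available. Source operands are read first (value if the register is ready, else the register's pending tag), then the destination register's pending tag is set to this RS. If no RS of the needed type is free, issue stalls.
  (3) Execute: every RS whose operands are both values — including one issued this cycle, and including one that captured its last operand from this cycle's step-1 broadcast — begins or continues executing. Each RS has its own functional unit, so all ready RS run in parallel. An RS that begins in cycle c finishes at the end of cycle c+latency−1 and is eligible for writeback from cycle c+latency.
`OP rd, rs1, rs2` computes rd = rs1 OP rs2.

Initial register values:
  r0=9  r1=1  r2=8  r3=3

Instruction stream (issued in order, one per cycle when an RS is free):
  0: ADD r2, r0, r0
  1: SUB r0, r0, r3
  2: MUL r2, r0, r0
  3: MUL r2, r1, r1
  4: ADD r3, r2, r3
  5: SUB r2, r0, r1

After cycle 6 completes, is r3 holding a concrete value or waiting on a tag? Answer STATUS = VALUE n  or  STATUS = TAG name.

STATUS = TAG Add1

cycle 1: issue ADD r2<-Add1 // r0:9,r1:1,r2:Add1,r3:3
cycle 2: issue SUB r0<-Add2 // r0:Add2,r1:1,r2:Add1,r3:3
cycle 3: issue MUL r2<-Mul1 // r0:Add2,r1:1,r2:Mul1,r3:3
cycle 4: CDB Add1=18; issue MUL r2<-Mul2 // r0:Add2,r1:1,r2:Mul2,r3:3
cycle 5: CDB Add2=6; issue ADD r3<-Add1 // r0:6,r1:1,r2:Mul2,r3:Add1
cycle 6: issue SUB r2<-Add2 // r0:6,r1:1,r2:Add2,r3:Add1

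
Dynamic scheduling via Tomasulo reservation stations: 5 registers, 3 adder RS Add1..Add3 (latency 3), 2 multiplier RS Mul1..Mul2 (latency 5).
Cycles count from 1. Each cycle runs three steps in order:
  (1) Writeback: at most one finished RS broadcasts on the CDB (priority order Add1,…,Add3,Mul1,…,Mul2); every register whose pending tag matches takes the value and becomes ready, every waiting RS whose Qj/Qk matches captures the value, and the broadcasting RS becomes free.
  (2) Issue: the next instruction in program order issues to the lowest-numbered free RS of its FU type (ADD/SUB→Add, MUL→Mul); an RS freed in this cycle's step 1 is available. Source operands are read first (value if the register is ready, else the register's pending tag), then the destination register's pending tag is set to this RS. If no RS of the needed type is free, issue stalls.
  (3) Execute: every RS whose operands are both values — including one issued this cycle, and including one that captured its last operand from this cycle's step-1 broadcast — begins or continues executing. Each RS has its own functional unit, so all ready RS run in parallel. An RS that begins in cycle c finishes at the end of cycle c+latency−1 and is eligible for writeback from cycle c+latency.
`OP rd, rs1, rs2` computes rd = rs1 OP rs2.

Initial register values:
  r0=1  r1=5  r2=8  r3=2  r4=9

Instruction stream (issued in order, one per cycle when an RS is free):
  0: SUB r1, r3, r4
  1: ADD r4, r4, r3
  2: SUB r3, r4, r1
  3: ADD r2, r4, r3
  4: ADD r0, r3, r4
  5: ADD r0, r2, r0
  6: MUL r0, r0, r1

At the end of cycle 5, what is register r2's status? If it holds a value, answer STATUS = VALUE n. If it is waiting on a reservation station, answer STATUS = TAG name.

c1: issue SUB r1<-Add1 | r0:1,r1:Add1,r2:8,r3:2,r4:9
c2: issue ADD r4<-Add2 | r0:1,r1:Add1,r2:8,r3:2,r4:Add2
c3: issue SUB r3<-Add3 | r0:1,r1:Add1,r2:8,r3:Add3,r4:Add2
c4: CDB Add1=-7; issue ADD r2<-Add1 | r0:1,r1:-7,r2:Add1,r3:Add3,r4:Add2
c5: CDB Add2=11; issue ADD r0<-Add2 | r0:Add2,r1:-7,r2:Add1,r3:Add3,r4:11

STATUS = TAG Add1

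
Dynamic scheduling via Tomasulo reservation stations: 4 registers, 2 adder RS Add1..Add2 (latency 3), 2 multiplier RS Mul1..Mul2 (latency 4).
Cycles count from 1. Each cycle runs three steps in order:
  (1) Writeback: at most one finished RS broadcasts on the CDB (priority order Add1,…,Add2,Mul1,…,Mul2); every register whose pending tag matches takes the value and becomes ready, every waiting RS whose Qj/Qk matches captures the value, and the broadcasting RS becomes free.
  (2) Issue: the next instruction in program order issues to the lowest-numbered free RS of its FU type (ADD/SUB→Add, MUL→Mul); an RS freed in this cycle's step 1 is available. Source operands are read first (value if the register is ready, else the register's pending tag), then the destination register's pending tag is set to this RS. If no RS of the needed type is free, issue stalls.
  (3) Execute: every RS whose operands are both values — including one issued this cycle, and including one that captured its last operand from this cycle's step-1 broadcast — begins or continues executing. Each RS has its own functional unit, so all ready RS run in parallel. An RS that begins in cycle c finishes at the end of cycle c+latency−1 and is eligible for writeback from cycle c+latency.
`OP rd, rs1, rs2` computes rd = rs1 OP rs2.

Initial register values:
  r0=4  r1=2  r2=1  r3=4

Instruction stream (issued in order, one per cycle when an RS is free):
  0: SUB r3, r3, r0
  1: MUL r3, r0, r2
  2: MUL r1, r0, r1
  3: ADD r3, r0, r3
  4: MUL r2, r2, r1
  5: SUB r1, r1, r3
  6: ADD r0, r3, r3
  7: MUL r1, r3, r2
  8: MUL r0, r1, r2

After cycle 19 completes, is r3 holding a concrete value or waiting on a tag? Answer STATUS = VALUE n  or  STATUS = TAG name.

STATUS = VALUE 8

  c1: issue SUB r3<-Add1  regs: r0:4,r1:2,r2:1,r3:Add1
  c2: issue MUL r3<-Mul1  regs: r0:4,r1:2,r2:1,r3:Mul1
  c3: issue MUL r1<-Mul2  regs: r0:4,r1:Mul2,r2:1,r3:Mul1
  c4: CDB Add1=0; issue ADD r3<-Add1  regs: r0:4,r1:Mul2,r2:1,r3:Add1
  c5: stall  regs: r0:4,r1:Mul2,r2:1,r3:Add1
  c6: CDB Mul1=4; issue MUL r2<-Mul1  regs: r0:4,r1:Mul2,r2:Mul1,r3:Add1
  c7: CDB Mul2=8; issue SUB r1<-Add2  regs: r0:4,r1:Add2,r2:Mul1,r3:Add1
  c8: stall  regs: r0:4,r1:Add2,r2:Mul1,r3:Add1
  c9: CDB Add1=8; issue ADD r0<-Add1  regs: r0:Add1,r1:Add2,r2:Mul1,r3:8
  c10: issue MUL r1<-Mul2  regs: r0:Add1,r1:Mul2,r2:Mul1,r3:8
  c11: CDB Mul1=8; issue MUL r0<-Mul1  regs: r0:Mul1,r1:Mul2,r2:8,r3:8
  c12: CDB Add1=16  regs: r0:Mul1,r1:Mul2,r2:8,r3:8
  c13: CDB Add2=0  regs: r0:Mul1,r1:Mul2,r2:8,r3:8
  c14: -  regs: r0:Mul1,r1:Mul2,r2:8,r3:8
  c15: CDB Mul2=64  regs: r0:Mul1,r1:64,r2:8,r3:8
  c16: -  regs: r0:Mul1,r1:64,r2:8,r3:8
  c17: -  regs: r0:Mul1,r1:64,r2:8,r3:8
  c18: -  regs: r0:Mul1,r1:64,r2:8,r3:8
  c19: CDB Mul1=512  regs: r0:512,r1:64,r2:8,r3:8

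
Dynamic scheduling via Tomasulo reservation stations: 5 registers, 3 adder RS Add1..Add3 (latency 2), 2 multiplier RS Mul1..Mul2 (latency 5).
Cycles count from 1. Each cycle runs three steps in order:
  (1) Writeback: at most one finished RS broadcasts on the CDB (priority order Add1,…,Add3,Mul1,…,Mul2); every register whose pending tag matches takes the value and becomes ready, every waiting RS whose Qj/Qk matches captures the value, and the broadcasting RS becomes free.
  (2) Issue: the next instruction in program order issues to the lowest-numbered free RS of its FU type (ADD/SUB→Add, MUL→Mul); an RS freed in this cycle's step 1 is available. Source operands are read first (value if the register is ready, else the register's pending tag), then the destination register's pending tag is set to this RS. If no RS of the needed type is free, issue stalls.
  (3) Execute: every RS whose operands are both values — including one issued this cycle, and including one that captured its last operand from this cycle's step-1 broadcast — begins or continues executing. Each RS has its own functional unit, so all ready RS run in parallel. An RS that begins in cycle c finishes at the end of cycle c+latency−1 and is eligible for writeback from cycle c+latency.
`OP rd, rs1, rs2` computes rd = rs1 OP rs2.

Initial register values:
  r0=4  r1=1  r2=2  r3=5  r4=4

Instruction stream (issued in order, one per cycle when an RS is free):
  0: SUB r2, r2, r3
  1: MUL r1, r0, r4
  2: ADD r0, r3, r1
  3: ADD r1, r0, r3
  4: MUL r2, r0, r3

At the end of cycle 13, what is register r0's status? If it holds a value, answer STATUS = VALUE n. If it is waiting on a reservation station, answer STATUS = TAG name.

  c1: issue SUB r2<-Add1  regs: r0:4,r1:1,r2:Add1,r3:5,r4:4
  c2: issue MUL r1<-Mul1  regs: r0:4,r1:Mul1,r2:Add1,r3:5,r4:4
  c3: CDB Add1=-3; issue ADD r0<-Add1  regs: r0:Add1,r1:Mul1,r2:-3,r3:5,r4:4
  c4: issue ADD r1<-Add2  regs: r0:Add1,r1:Add2,r2:-3,r3:5,r4:4
  c5: issue MUL r2<-Mul2  regs: r0:Add1,r1:Add2,r2:Mul2,r3:5,r4:4
  c6: -  regs: r0:Add1,r1:Add2,r2:Mul2,r3:5,r4:4
  c7: CDB Mul1=16  regs: r0:Add1,r1:Add2,r2:Mul2,r3:5,r4:4
  c8: -  regs: r0:Add1,r1:Add2,r2:Mul2,r3:5,r4:4
  c9: CDB Add1=21  regs: r0:21,r1:Add2,r2:Mul2,r3:5,r4:4
  c10: -  regs: r0:21,r1:Add2,r2:Mul2,r3:5,r4:4
  c11: CDB Add2=26  regs: r0:21,r1:26,r2:Mul2,r3:5,r4:4
  c12: -  regs: r0:21,r1:26,r2:Mul2,r3:5,r4:4
  c13: -  regs: r0:21,r1:26,r2:Mul2,r3:5,r4:4

STATUS = VALUE 21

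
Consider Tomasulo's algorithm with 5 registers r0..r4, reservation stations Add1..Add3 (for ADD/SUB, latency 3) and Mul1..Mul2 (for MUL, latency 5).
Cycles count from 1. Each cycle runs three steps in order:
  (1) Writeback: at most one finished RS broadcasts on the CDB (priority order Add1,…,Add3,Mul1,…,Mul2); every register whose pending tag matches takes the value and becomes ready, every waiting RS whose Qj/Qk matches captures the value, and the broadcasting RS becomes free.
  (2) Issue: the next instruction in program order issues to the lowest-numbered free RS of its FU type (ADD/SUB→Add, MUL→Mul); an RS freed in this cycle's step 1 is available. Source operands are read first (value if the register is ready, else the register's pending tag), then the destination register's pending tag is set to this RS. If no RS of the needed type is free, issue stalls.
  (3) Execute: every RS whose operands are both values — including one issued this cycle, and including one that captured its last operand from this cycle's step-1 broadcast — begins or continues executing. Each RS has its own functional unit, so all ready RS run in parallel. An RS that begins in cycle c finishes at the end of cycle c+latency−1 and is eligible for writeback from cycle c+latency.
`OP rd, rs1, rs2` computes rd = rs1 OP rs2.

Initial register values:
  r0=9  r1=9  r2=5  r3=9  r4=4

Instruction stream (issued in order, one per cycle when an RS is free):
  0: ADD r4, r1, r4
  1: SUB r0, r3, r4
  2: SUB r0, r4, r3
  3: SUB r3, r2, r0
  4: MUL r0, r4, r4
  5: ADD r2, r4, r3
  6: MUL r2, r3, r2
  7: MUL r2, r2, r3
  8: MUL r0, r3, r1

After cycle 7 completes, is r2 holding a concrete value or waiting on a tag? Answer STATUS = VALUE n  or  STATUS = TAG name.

c1: issue ADD r4<-Add1 | r0:9,r1:9,r2:5,r3:9,r4:Add1
c2: issue SUB r0<-Add2 | r0:Add2,r1:9,r2:5,r3:9,r4:Add1
c3: issue SUB r0<-Add3 | r0:Add3,r1:9,r2:5,r3:9,r4:Add1
c4: CDB Add1=13; issue SUB r3<-Add1 | r0:Add3,r1:9,r2:5,r3:Add1,r4:13
c5: issue MUL r0<-Mul1 | r0:Mul1,r1:9,r2:5,r3:Add1,r4:13
c6: stall | r0:Mul1,r1:9,r2:5,r3:Add1,r4:13
c7: CDB Add2=-4; issue ADD r2<-Add2 | r0:Mul1,r1:9,r2:Add2,r3:Add1,r4:13

STATUS = TAG Add2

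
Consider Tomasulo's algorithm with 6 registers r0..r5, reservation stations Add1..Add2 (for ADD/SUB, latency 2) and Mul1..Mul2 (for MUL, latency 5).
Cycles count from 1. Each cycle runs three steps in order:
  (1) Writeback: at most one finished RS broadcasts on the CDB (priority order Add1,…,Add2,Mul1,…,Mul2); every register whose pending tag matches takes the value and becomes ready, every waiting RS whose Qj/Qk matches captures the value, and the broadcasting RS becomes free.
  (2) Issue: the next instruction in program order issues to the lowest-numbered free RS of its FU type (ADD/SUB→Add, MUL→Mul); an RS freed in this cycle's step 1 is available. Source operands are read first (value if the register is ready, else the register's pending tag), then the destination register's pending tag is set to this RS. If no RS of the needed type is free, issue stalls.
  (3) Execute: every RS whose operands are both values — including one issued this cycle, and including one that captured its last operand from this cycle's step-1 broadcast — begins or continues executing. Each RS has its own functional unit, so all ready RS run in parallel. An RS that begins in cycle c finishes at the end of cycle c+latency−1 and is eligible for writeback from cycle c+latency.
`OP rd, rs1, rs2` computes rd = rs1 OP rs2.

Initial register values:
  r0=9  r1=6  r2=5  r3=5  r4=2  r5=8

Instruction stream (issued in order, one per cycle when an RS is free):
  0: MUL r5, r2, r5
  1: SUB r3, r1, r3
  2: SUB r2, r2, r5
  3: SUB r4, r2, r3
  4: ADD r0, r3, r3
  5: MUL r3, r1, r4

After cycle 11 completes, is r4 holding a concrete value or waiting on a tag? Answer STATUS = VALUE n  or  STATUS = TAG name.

STATUS = VALUE -36

c1: issue MUL r5<-Mul1 | r0:9,r1:6,r2:5,r3:5,r4:2,r5:Mul1
c2: issue SUB r3<-Add1 | r0:9,r1:6,r2:5,r3:Add1,r4:2,r5:Mul1
c3: issue SUB r2<-Add2 | r0:9,r1:6,r2:Add2,r3:Add1,r4:2,r5:Mul1
c4: CDB Add1=1; issue SUB r4<-Add1 | r0:9,r1:6,r2:Add2,r3:1,r4:Add1,r5:Mul1
c5: stall | r0:9,r1:6,r2:Add2,r3:1,r4:Add1,r5:Mul1
c6: CDB Mul1=40; stall | r0:9,r1:6,r2:Add2,r3:1,r4:Add1,r5:40
c7: stall | r0:9,r1:6,r2:Add2,r3:1,r4:Add1,r5:40
c8: CDB Add2=-35; issue ADD r0<-Add2 | r0:Add2,r1:6,r2:-35,r3:1,r4:Add1,r5:40
c9: issue MUL r3<-Mul1 | r0:Add2,r1:6,r2:-35,r3:Mul1,r4:Add1,r5:40
c10: CDB Add1=-36 | r0:Add2,r1:6,r2:-35,r3:Mul1,r4:-36,r5:40
c11: CDB Add2=2 | r0:2,r1:6,r2:-35,r3:Mul1,r4:-36,r5:40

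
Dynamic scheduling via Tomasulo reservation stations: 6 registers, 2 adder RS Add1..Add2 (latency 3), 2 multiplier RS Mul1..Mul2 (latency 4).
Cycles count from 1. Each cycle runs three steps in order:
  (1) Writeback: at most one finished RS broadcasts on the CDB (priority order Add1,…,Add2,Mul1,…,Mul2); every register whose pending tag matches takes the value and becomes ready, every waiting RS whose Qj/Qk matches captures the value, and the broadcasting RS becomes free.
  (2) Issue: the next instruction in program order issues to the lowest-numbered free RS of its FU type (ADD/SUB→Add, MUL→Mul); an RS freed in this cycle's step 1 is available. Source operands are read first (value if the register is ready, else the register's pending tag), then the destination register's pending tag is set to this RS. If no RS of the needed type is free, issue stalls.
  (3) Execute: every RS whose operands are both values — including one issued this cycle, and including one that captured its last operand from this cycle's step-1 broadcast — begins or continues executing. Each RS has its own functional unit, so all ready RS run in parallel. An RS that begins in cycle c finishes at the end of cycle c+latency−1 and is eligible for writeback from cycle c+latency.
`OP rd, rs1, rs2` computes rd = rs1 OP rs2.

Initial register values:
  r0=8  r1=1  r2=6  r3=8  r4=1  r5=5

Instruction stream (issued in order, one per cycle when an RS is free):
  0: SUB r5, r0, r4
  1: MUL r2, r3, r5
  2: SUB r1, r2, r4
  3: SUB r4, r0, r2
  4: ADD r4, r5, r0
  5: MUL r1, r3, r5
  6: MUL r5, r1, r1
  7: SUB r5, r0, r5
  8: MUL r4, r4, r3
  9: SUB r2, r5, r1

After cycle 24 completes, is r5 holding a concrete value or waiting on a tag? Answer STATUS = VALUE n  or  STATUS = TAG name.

STATUS = VALUE -3128

c1: issue SUB r5<-Add1 | r0:8,r1:1,r2:6,r3:8,r4:1,r5:Add1
c2: issue MUL r2<-Mul1 | r0:8,r1:1,r2:Mul1,r3:8,r4:1,r5:Add1
c3: issue SUB r1<-Add2 | r0:8,r1:Add2,r2:Mul1,r3:8,r4:1,r5:Add1
c4: CDB Add1=7; issue SUB r4<-Add1 | r0:8,r1:Add2,r2:Mul1,r3:8,r4:Add1,r5:7
c5: stall | r0:8,r1:Add2,r2:Mul1,r3:8,r4:Add1,r5:7
c6: stall | r0:8,r1:Add2,r2:Mul1,r3:8,r4:Add1,r5:7
c7: stall | r0:8,r1:Add2,r2:Mul1,r3:8,r4:Add1,r5:7
c8: CDB Mul1=56; stall | r0:8,r1:Add2,r2:56,r3:8,r4:Add1,r5:7
c9: stall | r0:8,r1:Add2,r2:56,r3:8,r4:Add1,r5:7
c10: stall | r0:8,r1:Add2,r2:56,r3:8,r4:Add1,r5:7
c11: CDB Add1=-48; issue ADD r4<-Add1 | r0:8,r1:Add2,r2:56,r3:8,r4:Add1,r5:7
c12: CDB Add2=55; issue MUL r1<-Mul1 | r0:8,r1:Mul1,r2:56,r3:8,r4:Add1,r5:7
c13: issue MUL r5<-Mul2 | r0:8,r1:Mul1,r2:56,r3:8,r4:Add1,r5:Mul2
c14: CDB Add1=15; issue SUB r5<-Add1 | r0:8,r1:Mul1,r2:56,r3:8,r4:15,r5:Add1
c15: stall | r0:8,r1:Mul1,r2:56,r3:8,r4:15,r5:Add1
c16: CDB Mul1=56; issue MUL r4<-Mul1 | r0:8,r1:56,r2:56,r3:8,r4:Mul1,r5:Add1
c17: issue SUB r2<-Add2 | r0:8,r1:56,r2:Add2,r3:8,r4:Mul1,r5:Add1
c18: - | r0:8,r1:56,r2:Add2,r3:8,r4:Mul1,r5:Add1
c19: - | r0:8,r1:56,r2:Add2,r3:8,r4:Mul1,r5:Add1
c20: CDB Mul1=120 | r0:8,r1:56,r2:Add2,r3:8,r4:120,r5:Add1
c21: CDB Mul2=3136 | r0:8,r1:56,r2:Add2,r3:8,r4:120,r5:Add1
c22: - | r0:8,r1:56,r2:Add2,r3:8,r4:120,r5:Add1
c23: - | r0:8,r1:56,r2:Add2,r3:8,r4:120,r5:Add1
c24: CDB Add1=-3128 | r0:8,r1:56,r2:Add2,r3:8,r4:120,r5:-3128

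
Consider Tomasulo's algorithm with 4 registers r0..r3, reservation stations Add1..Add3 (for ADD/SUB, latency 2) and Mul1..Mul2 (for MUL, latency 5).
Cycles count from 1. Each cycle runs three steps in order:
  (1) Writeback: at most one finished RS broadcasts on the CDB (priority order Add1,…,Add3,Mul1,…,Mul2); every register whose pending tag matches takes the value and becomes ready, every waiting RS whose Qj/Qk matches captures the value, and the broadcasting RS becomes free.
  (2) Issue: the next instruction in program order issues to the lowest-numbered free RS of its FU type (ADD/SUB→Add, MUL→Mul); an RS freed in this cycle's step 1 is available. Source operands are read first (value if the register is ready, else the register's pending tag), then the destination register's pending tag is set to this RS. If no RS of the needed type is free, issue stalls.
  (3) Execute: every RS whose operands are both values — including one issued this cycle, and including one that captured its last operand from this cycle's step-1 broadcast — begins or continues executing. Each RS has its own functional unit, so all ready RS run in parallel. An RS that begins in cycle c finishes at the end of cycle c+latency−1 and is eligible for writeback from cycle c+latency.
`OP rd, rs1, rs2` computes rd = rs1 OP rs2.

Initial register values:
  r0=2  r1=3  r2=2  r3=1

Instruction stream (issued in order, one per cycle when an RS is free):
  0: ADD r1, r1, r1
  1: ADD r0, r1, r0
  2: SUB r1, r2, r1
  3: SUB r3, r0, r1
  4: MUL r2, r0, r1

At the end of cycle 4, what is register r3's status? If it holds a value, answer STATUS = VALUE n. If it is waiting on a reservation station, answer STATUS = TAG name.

  c1: issue ADD r1<-Add1  regs: r0:2,r1:Add1,r2:2,r3:1
  c2: issue ADD r0<-Add2  regs: r0:Add2,r1:Add1,r2:2,r3:1
  c3: CDB Add1=6; issue SUB r1<-Add1  regs: r0:Add2,r1:Add1,r2:2,r3:1
  c4: issue SUB r3<-Add3  regs: r0:Add2,r1:Add1,r2:2,r3:Add3

STATUS = TAG Add3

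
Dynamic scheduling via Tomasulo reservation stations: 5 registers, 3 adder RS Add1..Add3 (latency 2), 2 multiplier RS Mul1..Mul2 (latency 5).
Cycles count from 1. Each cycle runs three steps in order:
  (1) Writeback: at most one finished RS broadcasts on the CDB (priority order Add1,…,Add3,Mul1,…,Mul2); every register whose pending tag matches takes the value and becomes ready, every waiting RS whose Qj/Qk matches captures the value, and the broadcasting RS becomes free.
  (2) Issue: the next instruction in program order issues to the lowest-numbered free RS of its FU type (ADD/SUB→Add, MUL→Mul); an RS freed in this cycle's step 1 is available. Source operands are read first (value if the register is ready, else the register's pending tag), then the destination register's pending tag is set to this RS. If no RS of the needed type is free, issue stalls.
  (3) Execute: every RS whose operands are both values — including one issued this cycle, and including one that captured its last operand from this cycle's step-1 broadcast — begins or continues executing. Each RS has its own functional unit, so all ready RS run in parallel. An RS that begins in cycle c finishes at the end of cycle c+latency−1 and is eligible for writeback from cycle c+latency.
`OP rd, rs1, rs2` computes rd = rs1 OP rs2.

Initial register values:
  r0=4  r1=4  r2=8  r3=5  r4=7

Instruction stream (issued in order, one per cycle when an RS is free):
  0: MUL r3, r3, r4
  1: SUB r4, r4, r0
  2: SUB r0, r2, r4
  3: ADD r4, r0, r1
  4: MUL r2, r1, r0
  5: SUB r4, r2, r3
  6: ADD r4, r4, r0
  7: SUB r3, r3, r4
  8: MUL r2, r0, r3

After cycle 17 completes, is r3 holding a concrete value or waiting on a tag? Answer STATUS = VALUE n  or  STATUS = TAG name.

c1: issue MUL r3<-Mul1 | r0:4,r1:4,r2:8,r3:Mul1,r4:7
c2: issue SUB r4<-Add1 | r0:4,r1:4,r2:8,r3:Mul1,r4:Add1
c3: issue SUB r0<-Add2 | r0:Add2,r1:4,r2:8,r3:Mul1,r4:Add1
c4: CDB Add1=3; issue ADD r4<-Add1 | r0:Add2,r1:4,r2:8,r3:Mul1,r4:Add1
c5: issue MUL r2<-Mul2 | r0:Add2,r1:4,r2:Mul2,r3:Mul1,r4:Add1
c6: CDB Add2=5; issue SUB r4<-Add2 | r0:5,r1:4,r2:Mul2,r3:Mul1,r4:Add2
c7: CDB Mul1=35; issue ADD r4<-Add3 | r0:5,r1:4,r2:Mul2,r3:35,r4:Add3
c8: CDB Add1=9; issue SUB r3<-Add1 | r0:5,r1:4,r2:Mul2,r3:Add1,r4:Add3
c9: issue MUL r2<-Mul1 | r0:5,r1:4,r2:Mul1,r3:Add1,r4:Add3
c10: - | r0:5,r1:4,r2:Mul1,r3:Add1,r4:Add3
c11: CDB Mul2=20 | r0:5,r1:4,r2:Mul1,r3:Add1,r4:Add3
c12: - | r0:5,r1:4,r2:Mul1,r3:Add1,r4:Add3
c13: CDB Add2=-15 | r0:5,r1:4,r2:Mul1,r3:Add1,r4:Add3
c14: - | r0:5,r1:4,r2:Mul1,r3:Add1,r4:Add3
c15: CDB Add3=-10 | r0:5,r1:4,r2:Mul1,r3:Add1,r4:-10
c16: - | r0:5,r1:4,r2:Mul1,r3:Add1,r4:-10
c17: CDB Add1=45 | r0:5,r1:4,r2:Mul1,r3:45,r4:-10

STATUS = VALUE 45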